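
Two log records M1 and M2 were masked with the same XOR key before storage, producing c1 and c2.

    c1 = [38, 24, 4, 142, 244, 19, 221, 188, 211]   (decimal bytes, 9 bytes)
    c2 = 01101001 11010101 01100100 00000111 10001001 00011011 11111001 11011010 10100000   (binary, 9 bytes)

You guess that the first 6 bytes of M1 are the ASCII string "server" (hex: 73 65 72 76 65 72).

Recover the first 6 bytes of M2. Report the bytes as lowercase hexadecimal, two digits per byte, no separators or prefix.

First, c1 ⊕ c2 = (M1 ⊕ K) ⊕ (M2 ⊕ K) = M1 ⊕ M2, so the key drops out. Then M2 = (M1 ⊕ M2) ⊕ M1 over the first 6 bytes.
byte 0: (26 XOR 69) XOR 73 = 4f XOR 73 = 3c
byte 1: (18 XOR d5) XOR 65 = cd XOR 65 = a8
byte 2: (04 XOR 64) XOR 72 = 60 XOR 72 = 12
byte 3: (8e XOR 07) XOR 76 = 89 XOR 76 = ff
byte 4: (f4 XOR 89) XOR 65 = 7d XOR 65 = 18
byte 5: (13 XOR 1b) XOR 72 = 08 XOR 72 = 7a

3ca812ff187a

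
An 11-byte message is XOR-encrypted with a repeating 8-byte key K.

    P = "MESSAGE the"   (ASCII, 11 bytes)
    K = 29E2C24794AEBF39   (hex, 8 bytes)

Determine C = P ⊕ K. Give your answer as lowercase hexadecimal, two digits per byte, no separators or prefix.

The 8-byte key repeats, so the effective keystream is 29 e2 c2 47 94 ae bf 39 29 e2 c2.
byte 0:  77 xor  41 = 100
byte 1:  69 xor 226 = 167
byte 2:  83 xor 194 = 145
byte 3:  83 xor  71 =  20
byte 4:  65 xor 148 = 213
byte 5:  71 xor 174 = 233
byte 6:  69 xor 191 = 250
byte 7:  32 xor  57 =  25
byte 8: 116 xor  41 =  93
byte 9: 104 xor 226 = 138
byte 10: 101 xor 194 = 167

64a79114d5e9fa195d8aa7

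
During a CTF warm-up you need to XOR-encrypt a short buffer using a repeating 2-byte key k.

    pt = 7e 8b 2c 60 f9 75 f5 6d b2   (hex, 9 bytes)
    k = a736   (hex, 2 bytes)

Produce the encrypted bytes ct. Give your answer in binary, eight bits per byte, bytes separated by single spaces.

The 2-byte key repeats, so the effective keystream is a7 36 a7 36 a7 36 a7 36 a7.
byte 0: 7e ⊕ a7 = d9
byte 1: 8b ⊕ 36 = bd
byte 2: 2c ⊕ a7 = 8b
byte 3: 60 ⊕ 36 = 56
byte 4: f9 ⊕ a7 = 5e
byte 5: 75 ⊕ 36 = 43
byte 6: f5 ⊕ a7 = 52
byte 7: 6d ⊕ 36 = 5b
byte 8: b2 ⊕ a7 = 15

11011001 10111101 10001011 01010110 01011110 01000011 01010010 01011011 00010101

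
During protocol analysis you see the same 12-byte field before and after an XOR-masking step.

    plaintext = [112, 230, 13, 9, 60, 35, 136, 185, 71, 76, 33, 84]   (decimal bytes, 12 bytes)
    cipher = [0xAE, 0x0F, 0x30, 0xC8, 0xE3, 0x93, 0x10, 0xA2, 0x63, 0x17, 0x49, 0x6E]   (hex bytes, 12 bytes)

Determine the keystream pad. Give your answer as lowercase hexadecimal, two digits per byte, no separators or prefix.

Since cipher = plaintext ⊕ pad, XORing both sides with plaintext gives pad = plaintext ⊕ cipher.
70 ⊕ ae = de
e6 ⊕ 0f = e9
0d ⊕ 30 = 3d
09 ⊕ c8 = c1
3c ⊕ e3 = df
23 ⊕ 93 = b0
88 ⊕ 10 = 98
b9 ⊕ a2 = 1b
47 ⊕ 63 = 24
4c ⊕ 17 = 5b
21 ⊕ 49 = 68
54 ⊕ 6e = 3a

dee93dc1dfb0981b245b683a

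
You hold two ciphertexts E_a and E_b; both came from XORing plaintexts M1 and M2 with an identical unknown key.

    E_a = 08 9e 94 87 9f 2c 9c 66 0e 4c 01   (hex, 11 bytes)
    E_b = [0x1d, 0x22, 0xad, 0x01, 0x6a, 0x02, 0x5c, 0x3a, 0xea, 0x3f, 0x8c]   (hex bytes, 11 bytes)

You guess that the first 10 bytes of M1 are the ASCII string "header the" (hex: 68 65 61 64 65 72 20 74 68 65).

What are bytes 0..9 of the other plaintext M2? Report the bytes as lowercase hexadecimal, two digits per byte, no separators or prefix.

First, E_a ⊕ E_b = (M1 ⊕ K) ⊕ (M2 ⊕ K) = M1 ⊕ M2, so the key drops out. Then M2 = (M1 ⊕ M2) ⊕ M1 over the first 10 bytes.
byte 0: (08 XOR 1d) XOR 68 = 15 XOR 68 = 7d
byte 1: (9e XOR 22) XOR 65 = bc XOR 65 = d9
byte 2: (94 XOR ad) XOR 61 = 39 XOR 61 = 58
byte 3: (87 XOR 01) XOR 64 = 86 XOR 64 = e2
byte 4: (9f XOR 6a) XOR 65 = f5 XOR 65 = 90
byte 5: (2c XOR 02) XOR 72 = 2e XOR 72 = 5c
byte 6: (9c XOR 5c) XOR 20 = c0 XOR 20 = e0
byte 7: (66 XOR 3a) XOR 74 = 5c XOR 74 = 28
byte 8: (0e XOR ea) XOR 68 = e4 XOR 68 = 8c
byte 9: (4c XOR 3f) XOR 65 = 73 XOR 65 = 16

7dd958e2905ce0288c16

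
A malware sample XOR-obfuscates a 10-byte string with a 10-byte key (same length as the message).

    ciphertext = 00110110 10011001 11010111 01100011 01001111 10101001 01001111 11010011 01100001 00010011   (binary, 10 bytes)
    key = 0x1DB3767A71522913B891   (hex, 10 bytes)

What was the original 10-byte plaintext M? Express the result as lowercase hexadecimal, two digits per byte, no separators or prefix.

2b2aa1193efb66c0d982

XOR is its own inverse, so applying the key byte-wise gives the result directly.
byte 0: 36 ⊕ 1d = 2b
byte 1: 99 ⊕ b3 = 2a
byte 2: d7 ⊕ 76 = a1
byte 3: 63 ⊕ 7a = 19
byte 4: 4f ⊕ 71 = 3e
byte 5: a9 ⊕ 52 = fb
byte 6: 4f ⊕ 29 = 66
byte 7: d3 ⊕ 13 = c0
byte 8: 61 ⊕ b8 = d9
byte 9: 13 ⊕ 91 = 82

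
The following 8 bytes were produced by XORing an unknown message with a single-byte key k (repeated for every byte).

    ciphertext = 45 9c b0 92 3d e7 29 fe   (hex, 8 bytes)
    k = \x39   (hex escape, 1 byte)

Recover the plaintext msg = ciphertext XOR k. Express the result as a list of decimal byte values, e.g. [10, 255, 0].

The 1-byte key repeats, so the effective keystream is 39 39 39 39 39 39 39 39.
byte 0: 45 XOR 39 = 7c
byte 1: 9c XOR 39 = a5
byte 2: b0 XOR 39 = 89
byte 3: 92 XOR 39 = ab
byte 4: 3d XOR 39 = 04
byte 5: e7 XOR 39 = de
byte 6: 29 XOR 39 = 10
byte 7: fe XOR 39 = c7

[124, 165, 137, 171, 4, 222, 16, 199]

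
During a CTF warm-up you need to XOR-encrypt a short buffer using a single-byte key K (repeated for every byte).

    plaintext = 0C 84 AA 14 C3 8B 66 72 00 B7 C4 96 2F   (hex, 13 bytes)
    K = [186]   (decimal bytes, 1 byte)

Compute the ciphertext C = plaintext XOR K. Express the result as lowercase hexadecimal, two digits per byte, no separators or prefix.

b63e10ae7931dcc8ba0d7e2c95

The 1-byte key repeats, so the effective keystream is ba ba ba ba ba ba ba ba ba ba ba ba ba.
byte 0:  12 ^ 186 = 182
byte 1: 132 ^ 186 =  62
byte 2: 170 ^ 186 =  16
byte 3:  20 ^ 186 = 174
byte 4: 195 ^ 186 = 121
byte 5: 139 ^ 186 =  49
byte 6: 102 ^ 186 = 220
byte 7: 114 ^ 186 = 200
byte 8:   0 ^ 186 = 186
byte 9: 183 ^ 186 =  13
byte 10: 196 ^ 186 = 126
byte 11: 150 ^ 186 =  44
byte 12:  47 ^ 186 = 149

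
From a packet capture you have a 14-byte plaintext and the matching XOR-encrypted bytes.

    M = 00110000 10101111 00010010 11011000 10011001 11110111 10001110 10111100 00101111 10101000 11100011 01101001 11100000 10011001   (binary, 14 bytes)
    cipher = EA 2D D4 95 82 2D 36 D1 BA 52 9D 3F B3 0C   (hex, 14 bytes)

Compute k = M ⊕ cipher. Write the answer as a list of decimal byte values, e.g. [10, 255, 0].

[218, 130, 198, 77, 27, 218, 184, 109, 149, 250, 126, 86, 83, 149]

Since cipher = M ⊕ k, XORing both sides with M gives k = M ⊕ cipher.
30 xor ea = da
af xor 2d = 82
12 xor d4 = c6
d8 xor 95 = 4d
99 xor 82 = 1b
f7 xor 2d = da
8e xor 36 = b8
bc xor d1 = 6d
2f xor ba = 95
a8 xor 52 = fa
e3 xor 9d = 7e
69 xor 3f = 56
e0 xor b3 = 53
99 xor 0c = 95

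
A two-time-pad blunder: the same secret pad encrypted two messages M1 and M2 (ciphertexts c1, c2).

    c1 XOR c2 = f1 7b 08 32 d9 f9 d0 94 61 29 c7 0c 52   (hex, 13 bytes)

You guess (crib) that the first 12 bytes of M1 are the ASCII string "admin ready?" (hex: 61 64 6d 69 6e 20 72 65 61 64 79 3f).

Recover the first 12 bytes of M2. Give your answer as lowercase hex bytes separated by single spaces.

Since c1 ⊕ c2 = M1 ⊕ M2, XORing with the guessed M1 bytes yields the corresponding M2 bytes: M2 = (c1 ⊕ c2) ⊕ M1.
byte 0: 241 xor  97 = 144
byte 1: 123 xor 100 =  31
byte 2:   8 xor 109 = 101
byte 3:  50 xor 105 =  91
byte 4: 217 xor 110 = 183
byte 5: 249 xor  32 = 217
byte 6: 208 xor 114 = 162
byte 7: 148 xor 101 = 241
byte 8:  97 xor  97 =   0
byte 9:  41 xor 100 =  77
byte 10: 199 xor 121 = 190
byte 11:  12 xor  63 =  51

90 1f 65 5b b7 d9 a2 f1 00 4d be 33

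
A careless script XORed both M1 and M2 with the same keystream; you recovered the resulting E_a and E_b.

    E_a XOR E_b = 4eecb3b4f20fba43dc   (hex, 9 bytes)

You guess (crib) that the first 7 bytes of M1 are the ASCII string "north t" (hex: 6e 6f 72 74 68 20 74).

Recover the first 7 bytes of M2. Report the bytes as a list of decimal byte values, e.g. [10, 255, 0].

[32, 131, 193, 192, 154, 47, 206]

Since E_a ⊕ E_b = M1 ⊕ M2, XORing with the guessed M1 bytes yields the corresponding M2 bytes: M2 = (E_a ⊕ E_b) ⊕ M1.
byte 0: 4e xor 6e = 20
byte 1: ec xor 6f = 83
byte 2: b3 xor 72 = c1
byte 3: b4 xor 74 = c0
byte 4: f2 xor 68 = 9a
byte 5: 0f xor 20 = 2f
byte 6: ba xor 74 = ce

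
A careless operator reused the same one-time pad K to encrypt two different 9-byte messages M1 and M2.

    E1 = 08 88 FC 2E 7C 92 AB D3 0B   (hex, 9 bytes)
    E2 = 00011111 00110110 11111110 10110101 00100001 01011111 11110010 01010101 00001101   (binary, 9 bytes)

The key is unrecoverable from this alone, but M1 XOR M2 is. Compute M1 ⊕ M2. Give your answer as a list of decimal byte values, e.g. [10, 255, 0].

[23, 190, 2, 155, 93, 205, 89, 134, 6]

E1 ⊕ E2 = (M1 ⊕ K) ⊕ (M2 ⊕ K) = M1 ⊕ M2 — the shared key cancels under XOR.
byte 0:   8 xor  31 =  23
byte 1: 136 xor  54 = 190
byte 2: 252 xor 254 =   2
byte 3:  46 xor 181 = 155
byte 4: 124 xor  33 =  93
byte 5: 146 xor  95 = 205
byte 6: 171 xor 242 =  89
byte 7: 211 xor  85 = 134
byte 8:  11 xor  13 =   6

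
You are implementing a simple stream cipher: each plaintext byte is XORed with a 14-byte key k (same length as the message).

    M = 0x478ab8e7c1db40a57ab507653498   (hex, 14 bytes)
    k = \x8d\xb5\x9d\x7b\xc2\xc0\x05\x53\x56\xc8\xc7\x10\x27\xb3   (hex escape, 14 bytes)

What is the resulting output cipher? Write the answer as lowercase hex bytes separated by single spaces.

ca 3f 25 9c 03 1b 45 f6 2c 7d c0 75 13 2b

XOR is its own inverse, so applying the key byte-wise gives the result directly.
01000111 ^ 10001101 = 11001010
10001010 ^ 10110101 = 00111111
10111000 ^ 10011101 = 00100101
11100111 ^ 01111011 = 10011100
11000001 ^ 11000010 = 00000011
11011011 ^ 11000000 = 00011011
01000000 ^ 00000101 = 01000101
10100101 ^ 01010011 = 11110110
01111010 ^ 01010110 = 00101100
10110101 ^ 11001000 = 01111101
00000111 ^ 11000111 = 11000000
01100101 ^ 00010000 = 01110101
00110100 ^ 00100111 = 00010011
10011000 ^ 10110011 = 00101011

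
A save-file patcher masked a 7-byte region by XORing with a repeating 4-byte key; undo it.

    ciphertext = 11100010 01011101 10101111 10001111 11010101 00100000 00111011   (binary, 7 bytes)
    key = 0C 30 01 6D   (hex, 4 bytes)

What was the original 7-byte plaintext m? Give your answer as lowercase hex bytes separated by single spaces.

ee 6d ae e2 d9 10 3a

The 4-byte key repeats, so the effective keystream is 0c 30 01 6d 0c 30 01.
byte 0: 226 xor  12 = 238
byte 1:  93 xor  48 = 109
byte 2: 175 xor   1 = 174
byte 3: 143 xor 109 = 226
byte 4: 213 xor  12 = 217
byte 5:  32 xor  48 =  16
byte 6:  59 xor   1 =  58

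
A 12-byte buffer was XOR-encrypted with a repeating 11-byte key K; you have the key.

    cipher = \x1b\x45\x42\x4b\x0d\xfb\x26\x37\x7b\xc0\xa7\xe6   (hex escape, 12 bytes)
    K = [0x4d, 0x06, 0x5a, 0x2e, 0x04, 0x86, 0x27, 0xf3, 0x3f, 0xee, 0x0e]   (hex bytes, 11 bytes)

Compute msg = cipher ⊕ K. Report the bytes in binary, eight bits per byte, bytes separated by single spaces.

The 11-byte key repeats, so the effective keystream is 4d 06 5a 2e 04 86 27 f3 3f ee 0e 4d.
byte 0: 00011011 ^ 01001101 = 01010110
byte 1: 01000101 ^ 00000110 = 01000011
byte 2: 01000010 ^ 01011010 = 00011000
byte 3: 01001011 ^ 00101110 = 01100101
byte 4: 00001101 ^ 00000100 = 00001001
byte 5: 11111011 ^ 10000110 = 01111101
byte 6: 00100110 ^ 00100111 = 00000001
byte 7: 00110111 ^ 11110011 = 11000100
byte 8: 01111011 ^ 00111111 = 01000100
byte 9: 11000000 ^ 11101110 = 00101110
byte 10: 10100111 ^ 00001110 = 10101001
byte 11: 11100110 ^ 01001101 = 10101011

01010110 01000011 00011000 01100101 00001001 01111101 00000001 11000100 01000100 00101110 10101001 10101011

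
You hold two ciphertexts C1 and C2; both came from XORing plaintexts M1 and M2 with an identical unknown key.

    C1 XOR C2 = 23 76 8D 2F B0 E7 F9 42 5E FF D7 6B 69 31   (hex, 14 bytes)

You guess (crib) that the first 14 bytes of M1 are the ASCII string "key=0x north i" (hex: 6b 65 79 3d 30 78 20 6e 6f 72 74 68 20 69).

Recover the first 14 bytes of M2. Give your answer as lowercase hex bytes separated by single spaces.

Since C1 ⊕ C2 = M1 ⊕ M2, XORing with the guessed M1 bytes yields the corresponding M2 bytes: M2 = (C1 ⊕ C2) ⊕ M1.
byte 0: 23 XOR 6b = 48
byte 1: 76 XOR 65 = 13
byte 2: 8d XOR 79 = f4
byte 3: 2f XOR 3d = 12
byte 4: b0 XOR 30 = 80
byte 5: e7 XOR 78 = 9f
byte 6: f9 XOR 20 = d9
byte 7: 42 XOR 6e = 2c
byte 8: 5e XOR 6f = 31
byte 9: ff XOR 72 = 8d
byte 10: d7 XOR 74 = a3
byte 11: 6b XOR 68 = 03
byte 12: 69 XOR 20 = 49
byte 13: 31 XOR 69 = 58

48 13 f4 12 80 9f d9 2c 31 8d a3 03 49 58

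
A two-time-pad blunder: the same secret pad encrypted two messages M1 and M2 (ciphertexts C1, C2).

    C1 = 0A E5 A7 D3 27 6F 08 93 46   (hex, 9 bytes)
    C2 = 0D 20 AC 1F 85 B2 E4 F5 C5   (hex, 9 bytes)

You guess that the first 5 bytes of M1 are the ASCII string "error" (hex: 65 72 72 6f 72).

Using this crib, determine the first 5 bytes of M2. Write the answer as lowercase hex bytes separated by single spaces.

First, C1 ⊕ C2 = (M1 ⊕ K) ⊕ (M2 ⊕ K) = M1 ⊕ M2, so the key drops out. Then M2 = (M1 ⊕ M2) ⊕ M1 over the first 5 bytes.
byte 0: (0a xor 0d) xor 65 = 07 xor 65 = 62
byte 1: (e5 xor 20) xor 72 = c5 xor 72 = b7
byte 2: (a7 xor ac) xor 72 = 0b xor 72 = 79
byte 3: (d3 xor 1f) xor 6f = cc xor 6f = a3
byte 4: (27 xor 85) xor 72 = a2 xor 72 = d0

62 b7 79 a3 d0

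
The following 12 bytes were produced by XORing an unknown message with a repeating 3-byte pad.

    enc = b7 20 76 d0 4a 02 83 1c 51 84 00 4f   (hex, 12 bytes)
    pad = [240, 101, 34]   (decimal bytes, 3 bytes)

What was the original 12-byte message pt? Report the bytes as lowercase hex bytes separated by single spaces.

47 45 54 20 2f 20 73 79 73 74 65 6d

The 3-byte key repeats, so the effective keystream is f0 65 22 f0 65 22 f0 65 22 f0 65 22.
byte 0: b7 XOR f0 = 47
byte 1: 20 XOR 65 = 45
byte 2: 76 XOR 22 = 54
byte 3: d0 XOR f0 = 20
byte 4: 4a XOR 65 = 2f
byte 5: 02 XOR 22 = 20
byte 6: 83 XOR f0 = 73
byte 7: 1c XOR 65 = 79
byte 8: 51 XOR 22 = 73
byte 9: 84 XOR f0 = 74
byte 10: 00 XOR 65 = 65
byte 11: 4f XOR 22 = 6d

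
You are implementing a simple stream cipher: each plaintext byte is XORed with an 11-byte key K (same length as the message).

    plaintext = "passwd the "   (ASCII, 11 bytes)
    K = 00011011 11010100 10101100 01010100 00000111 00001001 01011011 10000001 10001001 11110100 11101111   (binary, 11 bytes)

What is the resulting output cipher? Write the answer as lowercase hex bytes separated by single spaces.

6b b5 df 27 70 6d 7b f5 e1 91 cf

XOR is its own inverse, so applying the key byte-wise gives the result directly.
70 xor 1b = 6b
61 xor d4 = b5
73 xor ac = df
73 xor 54 = 27
77 xor 07 = 70
64 xor 09 = 6d
20 xor 5b = 7b
74 xor 81 = f5
68 xor 89 = e1
65 xor f4 = 91
20 xor ef = cf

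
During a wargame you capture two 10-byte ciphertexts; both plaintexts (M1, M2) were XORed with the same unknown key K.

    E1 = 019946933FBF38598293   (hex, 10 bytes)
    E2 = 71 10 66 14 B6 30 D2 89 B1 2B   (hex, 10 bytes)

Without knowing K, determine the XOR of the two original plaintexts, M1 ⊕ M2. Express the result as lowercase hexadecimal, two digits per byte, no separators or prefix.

70892087898fead033b8

E1 ⊕ E2 = (M1 ⊕ K) ⊕ (M2 ⊕ K) = M1 ⊕ M2 — the shared key cancels under XOR.
00000001 ^ 01110001 = 01110000
10011001 ^ 00010000 = 10001001
01000110 ^ 01100110 = 00100000
10010011 ^ 00010100 = 10000111
00111111 ^ 10110110 = 10001001
10111111 ^ 00110000 = 10001111
00111000 ^ 11010010 = 11101010
01011001 ^ 10001001 = 11010000
10000010 ^ 10110001 = 00110011
10010011 ^ 00101011 = 10111000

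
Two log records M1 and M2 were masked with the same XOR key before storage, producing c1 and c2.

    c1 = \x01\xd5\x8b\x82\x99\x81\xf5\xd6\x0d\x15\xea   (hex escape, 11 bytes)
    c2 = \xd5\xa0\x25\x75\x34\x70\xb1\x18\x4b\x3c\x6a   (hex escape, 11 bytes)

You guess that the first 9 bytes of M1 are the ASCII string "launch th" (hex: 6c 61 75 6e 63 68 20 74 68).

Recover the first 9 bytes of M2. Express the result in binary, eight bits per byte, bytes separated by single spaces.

First, c1 ⊕ c2 = (M1 ⊕ K) ⊕ (M2 ⊕ K) = M1 ⊕ M2, so the key drops out. Then M2 = (M1 ⊕ M2) ⊕ M1 over the first 9 bytes.
byte 0: (01 xor d5) xor 6c = d4 xor 6c = b8
byte 1: (d5 xor a0) xor 61 = 75 xor 61 = 14
byte 2: (8b xor 25) xor 75 = ae xor 75 = db
byte 3: (82 xor 75) xor 6e = f7 xor 6e = 99
byte 4: (99 xor 34) xor 63 = ad xor 63 = ce
byte 5: (81 xor 70) xor 68 = f1 xor 68 = 99
byte 6: (f5 xor b1) xor 20 = 44 xor 20 = 64
byte 7: (d6 xor 18) xor 74 = ce xor 74 = ba
byte 8: (0d xor 4b) xor 68 = 46 xor 68 = 2e

10111000 00010100 11011011 10011001 11001110 10011001 01100100 10111010 00101110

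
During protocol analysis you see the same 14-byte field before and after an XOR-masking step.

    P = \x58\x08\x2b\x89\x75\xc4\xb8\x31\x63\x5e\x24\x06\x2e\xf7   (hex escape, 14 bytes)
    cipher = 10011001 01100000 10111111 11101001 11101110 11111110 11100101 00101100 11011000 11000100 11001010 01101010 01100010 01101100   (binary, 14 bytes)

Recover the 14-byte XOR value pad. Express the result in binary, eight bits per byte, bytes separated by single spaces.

Since cipher = P ⊕ pad, XORing both sides with P gives pad = P ⊕ cipher.
58 ^ 99 = c1
08 ^ 60 = 68
2b ^ bf = 94
89 ^ e9 = 60
75 ^ ee = 9b
c4 ^ fe = 3a
b8 ^ e5 = 5d
31 ^ 2c = 1d
63 ^ d8 = bb
5e ^ c4 = 9a
24 ^ ca = ee
06 ^ 6a = 6c
2e ^ 62 = 4c
f7 ^ 6c = 9b

11000001 01101000 10010100 01100000 10011011 00111010 01011101 00011101 10111011 10011010 11101110 01101100 01001100 10011011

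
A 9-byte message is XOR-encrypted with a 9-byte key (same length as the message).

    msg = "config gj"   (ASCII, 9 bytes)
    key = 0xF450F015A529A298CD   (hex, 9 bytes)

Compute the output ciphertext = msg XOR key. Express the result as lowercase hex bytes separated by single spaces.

97 3f 9e 73 cc 4e 82 ff a7

01100011 xor 11110100 = 10010111
01101111 xor 01010000 = 00111111
01101110 xor 11110000 = 10011110
01100110 xor 00010101 = 01110011
01101001 xor 10100101 = 11001100
01100111 xor 00101001 = 01001110
00100000 xor 10100010 = 10000010
01100111 xor 10011000 = 11111111
01101010 xor 11001101 = 10100111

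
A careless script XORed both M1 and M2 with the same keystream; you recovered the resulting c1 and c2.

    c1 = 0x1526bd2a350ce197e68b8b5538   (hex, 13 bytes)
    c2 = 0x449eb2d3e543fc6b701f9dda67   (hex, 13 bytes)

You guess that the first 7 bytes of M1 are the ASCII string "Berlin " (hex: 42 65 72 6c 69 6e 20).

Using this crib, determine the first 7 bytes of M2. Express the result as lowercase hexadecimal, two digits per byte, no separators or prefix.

First, c1 ⊕ c2 = (M1 ⊕ K) ⊕ (M2 ⊕ K) = M1 ⊕ M2, so the key drops out. Then M2 = (M1 ⊕ M2) ⊕ M1 over the first 7 bytes.
byte 0: (15 ^ 44) ^ 42 = 51 ^ 42 = 13
byte 1: (26 ^ 9e) ^ 65 = b8 ^ 65 = dd
byte 2: (bd ^ b2) ^ 72 = 0f ^ 72 = 7d
byte 3: (2a ^ d3) ^ 6c = f9 ^ 6c = 95
byte 4: (35 ^ e5) ^ 69 = d0 ^ 69 = b9
byte 5: (0c ^ 43) ^ 6e = 4f ^ 6e = 21
byte 6: (e1 ^ fc) ^ 20 = 1d ^ 20 = 3d

13dd7d95b9213d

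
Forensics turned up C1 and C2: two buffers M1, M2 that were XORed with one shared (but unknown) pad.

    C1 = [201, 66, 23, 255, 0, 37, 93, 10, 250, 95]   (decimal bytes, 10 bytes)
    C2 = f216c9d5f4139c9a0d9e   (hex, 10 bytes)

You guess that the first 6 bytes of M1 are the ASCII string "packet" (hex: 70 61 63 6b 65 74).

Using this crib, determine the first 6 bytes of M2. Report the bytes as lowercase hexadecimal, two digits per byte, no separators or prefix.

First, C1 ⊕ C2 = (M1 ⊕ K) ⊕ (M2 ⊕ K) = M1 ⊕ M2, so the key drops out. Then M2 = (M1 ⊕ M2) ⊕ M1 over the first 6 bytes.
byte 0: (c9 XOR f2) XOR 70 = 3b XOR 70 = 4b
byte 1: (42 XOR 16) XOR 61 = 54 XOR 61 = 35
byte 2: (17 XOR c9) XOR 63 = de XOR 63 = bd
byte 3: (ff XOR d5) XOR 6b = 2a XOR 6b = 41
byte 4: (00 XOR f4) XOR 65 = f4 XOR 65 = 91
byte 5: (25 XOR 13) XOR 74 = 36 XOR 74 = 42

4b35bd419142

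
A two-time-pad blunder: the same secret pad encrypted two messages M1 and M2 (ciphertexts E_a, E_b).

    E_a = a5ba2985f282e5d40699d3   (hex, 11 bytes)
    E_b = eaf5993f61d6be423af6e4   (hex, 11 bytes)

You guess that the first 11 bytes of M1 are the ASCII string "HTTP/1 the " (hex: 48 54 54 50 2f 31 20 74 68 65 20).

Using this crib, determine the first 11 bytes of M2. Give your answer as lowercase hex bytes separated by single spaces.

07 1b e4 ea bc 65 7b e2 54 0a 17

First, E_a ⊕ E_b = (M1 ⊕ K) ⊕ (M2 ⊕ K) = M1 ⊕ M2, so the key drops out. Then M2 = (M1 ⊕ M2) ⊕ M1 over the first 11 bytes.
byte 0: (a5 ^ ea) ^ 48 = 4f ^ 48 = 07
byte 1: (ba ^ f5) ^ 54 = 4f ^ 54 = 1b
byte 2: (29 ^ 99) ^ 54 = b0 ^ 54 = e4
byte 3: (85 ^ 3f) ^ 50 = ba ^ 50 = ea
byte 4: (f2 ^ 61) ^ 2f = 93 ^ 2f = bc
byte 5: (82 ^ d6) ^ 31 = 54 ^ 31 = 65
byte 6: (e5 ^ be) ^ 20 = 5b ^ 20 = 7b
byte 7: (d4 ^ 42) ^ 74 = 96 ^ 74 = e2
byte 8: (06 ^ 3a) ^ 68 = 3c ^ 68 = 54
byte 9: (99 ^ f6) ^ 65 = 6f ^ 65 = 0a
byte 10: (d3 ^ e4) ^ 20 = 37 ^ 20 = 17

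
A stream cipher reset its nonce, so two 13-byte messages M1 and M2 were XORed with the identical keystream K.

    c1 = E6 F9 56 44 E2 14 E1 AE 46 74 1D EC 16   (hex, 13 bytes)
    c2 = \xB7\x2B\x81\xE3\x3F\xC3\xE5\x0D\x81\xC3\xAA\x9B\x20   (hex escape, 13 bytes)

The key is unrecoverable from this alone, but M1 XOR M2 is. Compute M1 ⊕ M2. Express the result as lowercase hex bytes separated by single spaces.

51 d2 d7 a7 dd d7 04 a3 c7 b7 b7 77 36

c1 ⊕ c2 = (M1 ⊕ K) ⊕ (M2 ⊕ K) = M1 ⊕ M2 — the shared key cancels under XOR.
e6 xor b7 = 51
f9 xor 2b = d2
56 xor 81 = d7
44 xor e3 = a7
e2 xor 3f = dd
14 xor c3 = d7
e1 xor e5 = 04
ae xor 0d = a3
46 xor 81 = c7
74 xor c3 = b7
1d xor aa = b7
ec xor 9b = 77
16 xor 20 = 36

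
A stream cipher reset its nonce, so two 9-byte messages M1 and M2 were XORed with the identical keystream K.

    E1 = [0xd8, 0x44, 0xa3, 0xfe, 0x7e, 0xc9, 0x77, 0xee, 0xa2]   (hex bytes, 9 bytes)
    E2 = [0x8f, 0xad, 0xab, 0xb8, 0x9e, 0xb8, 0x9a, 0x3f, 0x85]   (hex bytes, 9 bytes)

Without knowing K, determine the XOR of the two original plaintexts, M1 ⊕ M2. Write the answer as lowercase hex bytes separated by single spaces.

E1 ⊕ E2 = (M1 ⊕ K) ⊕ (M2 ⊕ K) = M1 ⊕ M2 — the shared key cancels under XOR.
11011000 ^ 10001111 = 01010111
01000100 ^ 10101101 = 11101001
10100011 ^ 10101011 = 00001000
11111110 ^ 10111000 = 01000110
01111110 ^ 10011110 = 11100000
11001001 ^ 10111000 = 01110001
01110111 ^ 10011010 = 11101101
11101110 ^ 00111111 = 11010001
10100010 ^ 10000101 = 00100111

57 e9 08 46 e0 71 ed d1 27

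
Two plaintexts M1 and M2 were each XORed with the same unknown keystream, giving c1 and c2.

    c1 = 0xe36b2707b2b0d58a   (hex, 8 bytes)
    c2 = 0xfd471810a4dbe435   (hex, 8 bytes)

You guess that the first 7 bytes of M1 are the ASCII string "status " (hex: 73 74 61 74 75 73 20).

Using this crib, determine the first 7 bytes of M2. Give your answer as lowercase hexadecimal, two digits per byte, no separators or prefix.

6d585e63631811

First, c1 ⊕ c2 = (M1 ⊕ K) ⊕ (M2 ⊕ K) = M1 ⊕ M2, so the key drops out. Then M2 = (M1 ⊕ M2) ⊕ M1 over the first 7 bytes.
byte 0: (e3 xor fd) xor 73 = 1e xor 73 = 6d
byte 1: (6b xor 47) xor 74 = 2c xor 74 = 58
byte 2: (27 xor 18) xor 61 = 3f xor 61 = 5e
byte 3: (07 xor 10) xor 74 = 17 xor 74 = 63
byte 4: (b2 xor a4) xor 75 = 16 xor 75 = 63
byte 5: (b0 xor db) xor 73 = 6b xor 73 = 18
byte 6: (d5 xor e4) xor 20 = 31 xor 20 = 11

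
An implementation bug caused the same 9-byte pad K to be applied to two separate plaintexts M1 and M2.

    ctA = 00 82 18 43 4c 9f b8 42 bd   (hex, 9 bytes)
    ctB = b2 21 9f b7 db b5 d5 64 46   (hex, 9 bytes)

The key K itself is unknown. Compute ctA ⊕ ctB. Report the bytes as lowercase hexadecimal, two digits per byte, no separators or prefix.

ctA ⊕ ctB = (M1 ⊕ K) ⊕ (M2 ⊕ K) = M1 ⊕ M2 — the shared key cancels under XOR.
00000000 XOR 10110010 = 10110010
10000010 XOR 00100001 = 10100011
00011000 XOR 10011111 = 10000111
01000011 XOR 10110111 = 11110100
01001100 XOR 11011011 = 10010111
10011111 XOR 10110101 = 00101010
10111000 XOR 11010101 = 01101101
01000010 XOR 01100100 = 00100110
10111101 XOR 01000110 = 11111011

b2a387f4972a6d26fb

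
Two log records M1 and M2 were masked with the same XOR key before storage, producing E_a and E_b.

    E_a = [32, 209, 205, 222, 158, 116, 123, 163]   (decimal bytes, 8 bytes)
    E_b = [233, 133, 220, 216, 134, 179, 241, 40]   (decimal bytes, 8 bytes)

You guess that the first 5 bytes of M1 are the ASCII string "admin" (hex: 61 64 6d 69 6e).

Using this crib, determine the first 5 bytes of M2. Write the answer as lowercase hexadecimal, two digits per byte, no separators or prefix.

First, E_a ⊕ E_b = (M1 ⊕ K) ⊕ (M2 ⊕ K) = M1 ⊕ M2, so the key drops out. Then M2 = (M1 ⊕ M2) ⊕ M1 over the first 5 bytes.
byte 0: (20 ^ e9) ^ 61 = c9 ^ 61 = a8
byte 1: (d1 ^ 85) ^ 64 = 54 ^ 64 = 30
byte 2: (cd ^ dc) ^ 6d = 11 ^ 6d = 7c
byte 3: (de ^ d8) ^ 69 = 06 ^ 69 = 6f
byte 4: (9e ^ 86) ^ 6e = 18 ^ 6e = 76

a8307c6f76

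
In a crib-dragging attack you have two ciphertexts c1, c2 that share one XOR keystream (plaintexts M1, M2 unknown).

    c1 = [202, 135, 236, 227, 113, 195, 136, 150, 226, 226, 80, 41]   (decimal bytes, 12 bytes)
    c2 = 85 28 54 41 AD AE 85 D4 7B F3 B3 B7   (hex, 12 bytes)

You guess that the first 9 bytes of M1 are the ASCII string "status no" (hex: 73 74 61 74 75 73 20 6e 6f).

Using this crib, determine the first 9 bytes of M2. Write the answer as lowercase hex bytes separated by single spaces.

3c db d9 d6 a9 1e 2d 2c f6

First, c1 ⊕ c2 = (M1 ⊕ K) ⊕ (M2 ⊕ K) = M1 ⊕ M2, so the key drops out. Then M2 = (M1 ⊕ M2) ⊕ M1 over the first 9 bytes.
byte 0: (ca ^ 85) ^ 73 = 4f ^ 73 = 3c
byte 1: (87 ^ 28) ^ 74 = af ^ 74 = db
byte 2: (ec ^ 54) ^ 61 = b8 ^ 61 = d9
byte 3: (e3 ^ 41) ^ 74 = a2 ^ 74 = d6
byte 4: (71 ^ ad) ^ 75 = dc ^ 75 = a9
byte 5: (c3 ^ ae) ^ 73 = 6d ^ 73 = 1e
byte 6: (88 ^ 85) ^ 20 = 0d ^ 20 = 2d
byte 7: (96 ^ d4) ^ 6e = 42 ^ 6e = 2c
byte 8: (e2 ^ 7b) ^ 6f = 99 ^ 6f = f6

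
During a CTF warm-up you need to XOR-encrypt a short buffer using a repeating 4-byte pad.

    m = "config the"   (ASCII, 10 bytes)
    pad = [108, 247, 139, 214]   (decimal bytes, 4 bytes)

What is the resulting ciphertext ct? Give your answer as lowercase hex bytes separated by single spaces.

The 4-byte key repeats, so the effective keystream is 6c f7 8b d6 6c f7 8b d6 6c f7.
byte 0: 63 ^ 6c = 0f
byte 1: 6f ^ f7 = 98
byte 2: 6e ^ 8b = e5
byte 3: 66 ^ d6 = b0
byte 4: 69 ^ 6c = 05
byte 5: 67 ^ f7 = 90
byte 6: 20 ^ 8b = ab
byte 7: 74 ^ d6 = a2
byte 8: 68 ^ 6c = 04
byte 9: 65 ^ f7 = 92

0f 98 e5 b0 05 90 ab a2 04 92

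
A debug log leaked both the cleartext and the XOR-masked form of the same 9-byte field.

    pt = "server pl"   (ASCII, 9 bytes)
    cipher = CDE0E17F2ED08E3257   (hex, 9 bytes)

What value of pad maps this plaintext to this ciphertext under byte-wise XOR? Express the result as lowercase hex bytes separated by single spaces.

be 85 93 09 4b a2 ae 42 3b

Since cipher = pt ⊕ pad, XORing both sides with pt gives pad = pt ⊕ cipher.
115 XOR 205 = 190
101 XOR 224 = 133
114 XOR 225 = 147
118 XOR 127 =   9
101 XOR  46 =  75
114 XOR 208 = 162
 32 XOR 142 = 174
112 XOR  50 =  66
108 XOR  87 =  59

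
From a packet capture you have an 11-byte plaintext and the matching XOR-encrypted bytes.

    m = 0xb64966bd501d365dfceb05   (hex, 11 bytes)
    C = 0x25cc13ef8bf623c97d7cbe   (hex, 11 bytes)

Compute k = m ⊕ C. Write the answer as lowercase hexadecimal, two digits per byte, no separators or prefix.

93857552dbeb15948197bb

Since C = m ⊕ k, XORing both sides with m gives k = m ⊕ C.
b6 xor 25 = 93
49 xor cc = 85
66 xor 13 = 75
bd xor ef = 52
50 xor 8b = db
1d xor f6 = eb
36 xor 23 = 15
5d xor c9 = 94
fc xor 7d = 81
eb xor 7c = 97
05 xor be = bb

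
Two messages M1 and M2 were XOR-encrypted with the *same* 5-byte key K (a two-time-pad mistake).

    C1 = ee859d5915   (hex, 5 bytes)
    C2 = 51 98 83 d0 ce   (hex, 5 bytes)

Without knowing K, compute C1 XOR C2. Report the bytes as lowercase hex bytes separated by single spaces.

C1 ⊕ C2 = (M1 ⊕ K) ⊕ (M2 ⊕ K) = M1 ⊕ M2 — the shared key cancels under XOR.
byte 0: 11101110 ⊕ 01010001 = 10111111
byte 1: 10000101 ⊕ 10011000 = 00011101
byte 2: 10011101 ⊕ 10000011 = 00011110
byte 3: 01011001 ⊕ 11010000 = 10001001
byte 4: 00010101 ⊕ 11001110 = 11011011

bf 1d 1e 89 db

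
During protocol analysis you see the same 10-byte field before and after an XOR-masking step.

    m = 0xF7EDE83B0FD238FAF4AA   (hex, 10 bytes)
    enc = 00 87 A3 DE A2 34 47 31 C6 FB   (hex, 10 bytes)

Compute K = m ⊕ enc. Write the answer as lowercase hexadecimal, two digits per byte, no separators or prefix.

f76a4be5ade67fcb3251

Since enc = m ⊕ K, XORing both sides with m gives K = m ⊕ enc.
247 xor   0 = 247
237 xor 135 = 106
232 xor 163 =  75
 59 xor 222 = 229
 15 xor 162 = 173
210 xor  52 = 230
 56 xor  71 = 127
250 xor  49 = 203
244 xor 198 =  50
170 xor 251 =  81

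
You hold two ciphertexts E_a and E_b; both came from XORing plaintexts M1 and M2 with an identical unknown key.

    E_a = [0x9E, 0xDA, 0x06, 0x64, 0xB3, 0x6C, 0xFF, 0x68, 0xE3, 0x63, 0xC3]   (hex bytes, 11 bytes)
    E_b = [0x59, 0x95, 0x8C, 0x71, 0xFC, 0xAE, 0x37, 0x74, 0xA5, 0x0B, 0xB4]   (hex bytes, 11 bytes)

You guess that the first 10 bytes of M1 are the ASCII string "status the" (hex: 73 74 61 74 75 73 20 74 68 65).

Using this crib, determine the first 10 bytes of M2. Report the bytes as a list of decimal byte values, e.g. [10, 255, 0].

[180, 59, 235, 97, 58, 177, 232, 104, 46, 13]

First, E_a ⊕ E_b = (M1 ⊕ K) ⊕ (M2 ⊕ K) = M1 ⊕ M2, so the key drops out. Then M2 = (M1 ⊕ M2) ⊕ M1 over the first 10 bytes.
byte 0: (9e XOR 59) XOR 73 = c7 XOR 73 = b4
byte 1: (da XOR 95) XOR 74 = 4f XOR 74 = 3b
byte 2: (06 XOR 8c) XOR 61 = 8a XOR 61 = eb
byte 3: (64 XOR 71) XOR 74 = 15 XOR 74 = 61
byte 4: (b3 XOR fc) XOR 75 = 4f XOR 75 = 3a
byte 5: (6c XOR ae) XOR 73 = c2 XOR 73 = b1
byte 6: (ff XOR 37) XOR 20 = c8 XOR 20 = e8
byte 7: (68 XOR 74) XOR 74 = 1c XOR 74 = 68
byte 8: (e3 XOR a5) XOR 68 = 46 XOR 68 = 2e
byte 9: (63 XOR 0b) XOR 65 = 68 XOR 65 = 0d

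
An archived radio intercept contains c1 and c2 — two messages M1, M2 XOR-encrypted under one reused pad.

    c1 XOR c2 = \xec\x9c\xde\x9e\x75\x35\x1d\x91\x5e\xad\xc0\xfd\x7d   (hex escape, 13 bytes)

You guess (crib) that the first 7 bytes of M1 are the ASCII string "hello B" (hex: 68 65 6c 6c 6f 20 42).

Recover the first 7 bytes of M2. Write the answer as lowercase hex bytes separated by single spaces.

Since c1 ⊕ c2 = M1 ⊕ M2, XORing with the guessed M1 bytes yields the corresponding M2 bytes: M2 = (c1 ⊕ c2) ⊕ M1.
ec ^ 68 = 84
9c ^ 65 = f9
de ^ 6c = b2
9e ^ 6c = f2
75 ^ 6f = 1a
35 ^ 20 = 15
1d ^ 42 = 5f

84 f9 b2 f2 1a 15 5f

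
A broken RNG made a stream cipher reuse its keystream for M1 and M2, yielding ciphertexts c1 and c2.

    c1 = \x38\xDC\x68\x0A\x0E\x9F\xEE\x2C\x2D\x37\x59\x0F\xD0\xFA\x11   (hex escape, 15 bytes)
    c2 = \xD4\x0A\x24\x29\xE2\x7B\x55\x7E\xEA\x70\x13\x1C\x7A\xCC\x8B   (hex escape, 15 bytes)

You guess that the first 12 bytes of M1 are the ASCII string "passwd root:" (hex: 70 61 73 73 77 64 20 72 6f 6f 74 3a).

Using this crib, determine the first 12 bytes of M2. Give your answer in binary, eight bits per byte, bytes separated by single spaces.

10011100 10110111 00111111 01010000 10011011 10000000 10011011 00100000 10101000 00101000 00111110 00101001

First, c1 ⊕ c2 = (M1 ⊕ K) ⊕ (M2 ⊕ K) = M1 ⊕ M2, so the key drops out. Then M2 = (M1 ⊕ M2) ⊕ M1 over the first 12 bytes.
byte 0: (38 ^ d4) ^ 70 = ec ^ 70 = 9c
byte 1: (dc ^ 0a) ^ 61 = d6 ^ 61 = b7
byte 2: (68 ^ 24) ^ 73 = 4c ^ 73 = 3f
byte 3: (0a ^ 29) ^ 73 = 23 ^ 73 = 50
byte 4: (0e ^ e2) ^ 77 = ec ^ 77 = 9b
byte 5: (9f ^ 7b) ^ 64 = e4 ^ 64 = 80
byte 6: (ee ^ 55) ^ 20 = bb ^ 20 = 9b
byte 7: (2c ^ 7e) ^ 72 = 52 ^ 72 = 20
byte 8: (2d ^ ea) ^ 6f = c7 ^ 6f = a8
byte 9: (37 ^ 70) ^ 6f = 47 ^ 6f = 28
byte 10: (59 ^ 13) ^ 74 = 4a ^ 74 = 3e
byte 11: (0f ^ 1c) ^ 3a = 13 ^ 3a = 29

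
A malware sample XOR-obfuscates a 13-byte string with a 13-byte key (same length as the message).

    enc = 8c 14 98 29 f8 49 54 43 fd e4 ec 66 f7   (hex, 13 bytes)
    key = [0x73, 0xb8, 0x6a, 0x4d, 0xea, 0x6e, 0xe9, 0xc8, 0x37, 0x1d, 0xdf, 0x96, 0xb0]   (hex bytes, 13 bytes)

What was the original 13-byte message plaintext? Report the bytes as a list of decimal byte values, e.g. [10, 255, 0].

[255, 172, 242, 100, 18, 39, 189, 139, 202, 249, 51, 240, 71]

8c ⊕ 73 = ff
14 ⊕ b8 = ac
98 ⊕ 6a = f2
29 ⊕ 4d = 64
f8 ⊕ ea = 12
49 ⊕ 6e = 27
54 ⊕ e9 = bd
43 ⊕ c8 = 8b
fd ⊕ 37 = ca
e4 ⊕ 1d = f9
ec ⊕ df = 33
66 ⊕ 96 = f0
f7 ⊕ b0 = 47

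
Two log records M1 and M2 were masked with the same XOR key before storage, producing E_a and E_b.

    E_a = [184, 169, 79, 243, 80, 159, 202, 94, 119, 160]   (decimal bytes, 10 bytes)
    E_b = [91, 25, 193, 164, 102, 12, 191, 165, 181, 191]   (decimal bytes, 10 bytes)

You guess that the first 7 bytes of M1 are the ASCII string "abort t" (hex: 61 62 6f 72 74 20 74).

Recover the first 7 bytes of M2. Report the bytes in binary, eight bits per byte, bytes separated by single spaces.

First, E_a ⊕ E_b = (M1 ⊕ K) ⊕ (M2 ⊕ K) = M1 ⊕ M2, so the key drops out. Then M2 = (M1 ⊕ M2) ⊕ M1 over the first 7 bytes.
byte 0: (b8 XOR 5b) XOR 61 = e3 XOR 61 = 82
byte 1: (a9 XOR 19) XOR 62 = b0 XOR 62 = d2
byte 2: (4f XOR c1) XOR 6f = 8e XOR 6f = e1
byte 3: (f3 XOR a4) XOR 72 = 57 XOR 72 = 25
byte 4: (50 XOR 66) XOR 74 = 36 XOR 74 = 42
byte 5: (9f XOR 0c) XOR 20 = 93 XOR 20 = b3
byte 6: (ca XOR bf) XOR 74 = 75 XOR 74 = 01

10000010 11010010 11100001 00100101 01000010 10110011 00000001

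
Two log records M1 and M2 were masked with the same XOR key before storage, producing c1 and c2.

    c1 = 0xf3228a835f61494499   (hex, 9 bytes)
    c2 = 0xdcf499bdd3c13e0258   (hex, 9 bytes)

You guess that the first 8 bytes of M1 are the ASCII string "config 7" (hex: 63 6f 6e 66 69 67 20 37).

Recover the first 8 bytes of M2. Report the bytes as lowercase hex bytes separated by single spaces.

First, c1 ⊕ c2 = (M1 ⊕ K) ⊕ (M2 ⊕ K) = M1 ⊕ M2, so the key drops out. Then M2 = (M1 ⊕ M2) ⊕ M1 over the first 8 bytes.
byte 0: (f3 ⊕ dc) ⊕ 63 = 2f ⊕ 63 = 4c
byte 1: (22 ⊕ f4) ⊕ 6f = d6 ⊕ 6f = b9
byte 2: (8a ⊕ 99) ⊕ 6e = 13 ⊕ 6e = 7d
byte 3: (83 ⊕ bd) ⊕ 66 = 3e ⊕ 66 = 58
byte 4: (5f ⊕ d3) ⊕ 69 = 8c ⊕ 69 = e5
byte 5: (61 ⊕ c1) ⊕ 67 = a0 ⊕ 67 = c7
byte 6: (49 ⊕ 3e) ⊕ 20 = 77 ⊕ 20 = 57
byte 7: (44 ⊕ 02) ⊕ 37 = 46 ⊕ 37 = 71

4c b9 7d 58 e5 c7 57 71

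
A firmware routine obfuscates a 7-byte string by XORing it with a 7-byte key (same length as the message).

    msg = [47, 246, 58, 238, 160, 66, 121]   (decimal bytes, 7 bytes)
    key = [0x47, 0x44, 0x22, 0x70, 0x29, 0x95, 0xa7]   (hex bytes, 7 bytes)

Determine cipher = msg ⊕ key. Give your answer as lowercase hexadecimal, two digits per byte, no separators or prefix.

XOR is its own inverse, so applying the key byte-wise gives the result directly.
2f ⊕ 47 = 68
f6 ⊕ 44 = b2
3a ⊕ 22 = 18
ee ⊕ 70 = 9e
a0 ⊕ 29 = 89
42 ⊕ 95 = d7
79 ⊕ a7 = de

68b2189e89d7de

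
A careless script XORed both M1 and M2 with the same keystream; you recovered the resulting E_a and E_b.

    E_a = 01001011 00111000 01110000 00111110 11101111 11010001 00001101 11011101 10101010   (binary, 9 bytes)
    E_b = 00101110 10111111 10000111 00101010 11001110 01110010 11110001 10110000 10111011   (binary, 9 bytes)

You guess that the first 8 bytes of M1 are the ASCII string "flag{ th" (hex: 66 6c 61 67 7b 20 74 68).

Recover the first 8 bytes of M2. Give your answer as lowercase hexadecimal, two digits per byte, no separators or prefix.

03eb96735a838805

First, E_a ⊕ E_b = (M1 ⊕ K) ⊕ (M2 ⊕ K) = M1 ⊕ M2, so the key drops out. Then M2 = (M1 ⊕ M2) ⊕ M1 over the first 8 bytes.
byte 0: (4b ⊕ 2e) ⊕ 66 = 65 ⊕ 66 = 03
byte 1: (38 ⊕ bf) ⊕ 6c = 87 ⊕ 6c = eb
byte 2: (70 ⊕ 87) ⊕ 61 = f7 ⊕ 61 = 96
byte 3: (3e ⊕ 2a) ⊕ 67 = 14 ⊕ 67 = 73
byte 4: (ef ⊕ ce) ⊕ 7b = 21 ⊕ 7b = 5a
byte 5: (d1 ⊕ 72) ⊕ 20 = a3 ⊕ 20 = 83
byte 6: (0d ⊕ f1) ⊕ 74 = fc ⊕ 74 = 88
byte 7: (dd ⊕ b0) ⊕ 68 = 6d ⊕ 68 = 05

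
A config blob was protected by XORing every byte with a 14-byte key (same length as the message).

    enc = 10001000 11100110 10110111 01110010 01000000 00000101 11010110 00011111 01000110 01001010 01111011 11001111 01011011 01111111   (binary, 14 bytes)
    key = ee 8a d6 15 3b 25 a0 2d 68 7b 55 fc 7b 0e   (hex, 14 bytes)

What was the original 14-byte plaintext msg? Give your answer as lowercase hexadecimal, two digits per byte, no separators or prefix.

XOR is its own inverse, so applying the key byte-wise gives the result directly.
136 ⊕ 238 = 102
230 ⊕ 138 = 108
183 ⊕ 214 =  97
114 ⊕  21 = 103
 64 ⊕  59 = 123
  5 ⊕  37 =  32
214 ⊕ 160 = 118
 31 ⊕  45 =  50
 70 ⊕ 104 =  46
 74 ⊕ 123 =  49
123 ⊕  85 =  46
207 ⊕ 252 =  51
 91 ⊕ 123 =  32
127 ⊕  14 = 113

666c61677b2076322e312e332071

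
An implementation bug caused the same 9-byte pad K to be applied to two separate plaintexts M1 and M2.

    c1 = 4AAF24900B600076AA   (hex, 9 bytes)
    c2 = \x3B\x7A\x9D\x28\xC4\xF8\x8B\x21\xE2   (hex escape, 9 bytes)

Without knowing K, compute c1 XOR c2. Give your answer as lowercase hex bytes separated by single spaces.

c1 ⊕ c2 = (M1 ⊕ K) ⊕ (M2 ⊕ K) = M1 ⊕ M2 — the shared key cancels under XOR.
4a ⊕ 3b = 71
af ⊕ 7a = d5
24 ⊕ 9d = b9
90 ⊕ 28 = b8
0b ⊕ c4 = cf
60 ⊕ f8 = 98
00 ⊕ 8b = 8b
76 ⊕ 21 = 57
aa ⊕ e2 = 48

71 d5 b9 b8 cf 98 8b 57 48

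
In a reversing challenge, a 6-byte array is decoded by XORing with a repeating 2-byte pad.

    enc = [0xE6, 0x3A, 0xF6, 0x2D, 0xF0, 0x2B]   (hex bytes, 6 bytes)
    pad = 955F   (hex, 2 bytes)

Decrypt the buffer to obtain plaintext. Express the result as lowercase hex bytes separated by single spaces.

73 65 63 72 65 74

The 2-byte key repeats, so the effective keystream is 95 5f 95 5f 95 5f.
byte 0: e6 xor 95 = 73
byte 1: 3a xor 5f = 65
byte 2: f6 xor 95 = 63
byte 3: 2d xor 5f = 72
byte 4: f0 xor 95 = 65
byte 5: 2b xor 5f = 74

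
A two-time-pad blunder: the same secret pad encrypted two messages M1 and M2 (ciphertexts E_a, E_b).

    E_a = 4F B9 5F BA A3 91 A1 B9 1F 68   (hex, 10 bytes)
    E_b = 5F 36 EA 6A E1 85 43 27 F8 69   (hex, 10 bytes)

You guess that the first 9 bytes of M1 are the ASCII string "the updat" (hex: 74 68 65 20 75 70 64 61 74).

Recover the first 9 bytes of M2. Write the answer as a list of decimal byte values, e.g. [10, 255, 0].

First, E_a ⊕ E_b = (M1 ⊕ K) ⊕ (M2 ⊕ K) = M1 ⊕ M2, so the key drops out. Then M2 = (M1 ⊕ M2) ⊕ M1 over the first 9 bytes.
byte 0: (4f ^ 5f) ^ 74 = 10 ^ 74 = 64
byte 1: (b9 ^ 36) ^ 68 = 8f ^ 68 = e7
byte 2: (5f ^ ea) ^ 65 = b5 ^ 65 = d0
byte 3: (ba ^ 6a) ^ 20 = d0 ^ 20 = f0
byte 4: (a3 ^ e1) ^ 75 = 42 ^ 75 = 37
byte 5: (91 ^ 85) ^ 70 = 14 ^ 70 = 64
byte 6: (a1 ^ 43) ^ 64 = e2 ^ 64 = 86
byte 7: (b9 ^ 27) ^ 61 = 9e ^ 61 = ff
byte 8: (1f ^ f8) ^ 74 = e7 ^ 74 = 93

[100, 231, 208, 240, 55, 100, 134, 255, 147]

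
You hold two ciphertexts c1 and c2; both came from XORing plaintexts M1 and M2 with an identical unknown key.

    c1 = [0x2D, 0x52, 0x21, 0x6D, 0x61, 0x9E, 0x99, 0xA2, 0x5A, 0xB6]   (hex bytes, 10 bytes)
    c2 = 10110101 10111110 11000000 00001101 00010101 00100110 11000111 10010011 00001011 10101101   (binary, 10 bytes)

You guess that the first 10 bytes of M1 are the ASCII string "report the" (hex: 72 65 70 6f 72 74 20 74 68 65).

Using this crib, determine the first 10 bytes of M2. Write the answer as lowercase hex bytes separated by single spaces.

First, c1 ⊕ c2 = (M1 ⊕ K) ⊕ (M2 ⊕ K) = M1 ⊕ M2, so the key drops out. Then M2 = (M1 ⊕ M2) ⊕ M1 over the first 10 bytes.
byte 0: (2d ^ b5) ^ 72 = 98 ^ 72 = ea
byte 1: (52 ^ be) ^ 65 = ec ^ 65 = 89
byte 2: (21 ^ c0) ^ 70 = e1 ^ 70 = 91
byte 3: (6d ^ 0d) ^ 6f = 60 ^ 6f = 0f
byte 4: (61 ^ 15) ^ 72 = 74 ^ 72 = 06
byte 5: (9e ^ 26) ^ 74 = b8 ^ 74 = cc
byte 6: (99 ^ c7) ^ 20 = 5e ^ 20 = 7e
byte 7: (a2 ^ 93) ^ 74 = 31 ^ 74 = 45
byte 8: (5a ^ 0b) ^ 68 = 51 ^ 68 = 39
byte 9: (b6 ^ ad) ^ 65 = 1b ^ 65 = 7e

ea 89 91 0f 06 cc 7e 45 39 7e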